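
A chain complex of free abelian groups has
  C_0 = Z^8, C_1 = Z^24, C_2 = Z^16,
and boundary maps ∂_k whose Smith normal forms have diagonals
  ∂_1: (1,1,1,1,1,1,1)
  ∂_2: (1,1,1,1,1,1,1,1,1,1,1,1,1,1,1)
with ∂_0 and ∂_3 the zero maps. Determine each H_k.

H_0: b_0 = 8 − 0 − 7 = 1; torsion from ∂_1 factors > 1: none. So H_0 ≅ Z.
H_1: b_1 = 24 − 7 − 15 = 2; torsion from ∂_2 factors > 1: none. So H_1 ≅ Z^2.
H_2: b_2 = 16 − 15 − 0 = 1; torsion from ∂_3 factors > 1: none. So H_2 ≅ Z.

H_0 ≅ Z,  H_1 ≅ Z^2,  H_2 ≅ Z.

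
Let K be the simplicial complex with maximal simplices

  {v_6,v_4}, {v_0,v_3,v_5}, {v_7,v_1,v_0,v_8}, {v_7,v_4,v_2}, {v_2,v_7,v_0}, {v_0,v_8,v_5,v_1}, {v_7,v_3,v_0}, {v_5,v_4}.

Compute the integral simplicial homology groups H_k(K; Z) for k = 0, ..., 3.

Order the vertices as v_0 < v_1 < v_2 < v_3 < v_4 < v_5 < v_6 < v_7 < v_8. Listing each simplex with vertices in this order, K has dimension 3 with simplices:

  0-simplices (9): [v_0], [v_1], [v_2], [v_3], [v_4], [v_5], [v_6], [v_7], [v_8]
  1-simplices (18): (18 of them)
  2-simplices (11): (11 of them)
  3-simplices (2): [v_0,v_1,v_5,v_8], [v_0,v_1,v_7,v_8]

Hence C_0 ≅ Z^9, C_1 ≅ Z^18, C_2 ≅ Z^11, C_3 ≅ Z^2.

Boundary ∂_1: C_1 → C_0 maps an edge to its endpoints' difference, ∂[p,q] = q − p. For instance
  ∂[v_0,v_7] = [v_7] − [v_0].
As a 9×18 matrix over Z this has rank 8, with invariant factors (1,1,1,1,1,1,1,1).

∂_2: C_2 → C_1 acts by ∂[p,q,r] = [q,r] − [p,r] + [p,q]. For instance
  ∂[v_2,v_4,v_7] = [v_4,v_7] − [v_2,v_7] + [v_2,v_4],
  ∂[v_0,v_3,v_7] = [v_3,v_7] − [v_0,v_7] + [v_0,v_3].
The 18×11 boundary matrix has rank 9 and Smith normal form diag(1,1,1,1,1,1,1,1,1).

Boundary ∂_3: C_3 → C_2 sends each 3-simplex σ to the alternating sum Σ_i (−1)^i (σ with its i-th vertex removed). For instance
  ∂[v_0,v_1,v_7,v_8] = [v_1,v_7,v_8] − [v_0,v_7,v_8] + [v_0,v_1,v_8] − [v_0,v_1,v_7],
  ∂[v_0,v_1,v_5,v_8] = [v_1,v_5,v_8] − [v_0,v_5,v_8] + [v_0,v_1,v_8] − [v_0,v_1,v_5].
The 11×2 boundary matrix has rank 2 and Smith normal form diag(1,1).

Computing H_k = (kernel of ∂_k) / (image of ∂_{k+1}):

  H_0: rank C_0 − rank ∂_1 = 9 − 8 = 1, and the invariant factors of ∂_1 are all 1, so H_0 ≅ Z.
  H_1: rank ker ∂_1 − rank ∂_2 = (18 − 8) − 9 = 1, and the invariant factors of ∂_2 are all 1, so H_1 ≅ Z.
  H_2: rank ker ∂_2 − rank ∂_3 = (11 − 9) − 2 = 0, and the invariant factors of ∂_3 are all 1, so H_2 ≅ 0.
  H_3: rank ker ∂_3 − rank ∂_4 = (2 − 2) − 0 = 0, and there is no ∂_4, so H_3 ≅ 0.

As a check, the Euler characteristic is 9 − 18 + 11 − 2 = 0, which agrees with 1 − 1 + 0 − 0 = 0.

H_0 ≅ Z,  H_1 ≅ Z,  H_2 = 0,  H_3 = 0.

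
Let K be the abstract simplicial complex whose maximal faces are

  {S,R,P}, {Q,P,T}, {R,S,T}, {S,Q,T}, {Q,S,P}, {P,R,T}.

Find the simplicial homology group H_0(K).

H_0 ≅ Z.

Fix the vertex order P < Q < R < S < T and write every simplex with vertices in increasing order. Then dim K = 2 and the simplices of K are:

  0-simplices (5): P, Q, R, S, T
  1-simplices (9): PQ, PR, PS, PT, QS, QT, RS, RT, ST
  2-simplices (6): PQS, PQT, PRS, PRT, QST, RST

so the chain groups are C_0 ≅ Z^5, C_1 ≅ Z^9, C_2 ≅ Z^6.

The boundary map ∂_1: C_1 → C_0 maps an edge to its endpoints' difference, ∂[p,q] = q − p.
The resulting 5×9 matrix has rank 4, and its Smith normal form has invariant factors (1,1,1,1).

∂_2: C_2 → C_1 maps a triangle to the signed sum of its edges. For instance
  ∂RST = ST − RT + RS,
  ∂PQT = QT − PT + PQ.
As a 9×6 matrix over Z this has rank 5, with invariant factors (1,1,1,1,1).

Reading off H_k = ker ∂_k / im ∂_{k+1}:

  H_0: rank C_0 − rank ∂_1 = 5 − 4 = 1, and the invariant factors of ∂_1 are all 1, so H_0 ≅ Z.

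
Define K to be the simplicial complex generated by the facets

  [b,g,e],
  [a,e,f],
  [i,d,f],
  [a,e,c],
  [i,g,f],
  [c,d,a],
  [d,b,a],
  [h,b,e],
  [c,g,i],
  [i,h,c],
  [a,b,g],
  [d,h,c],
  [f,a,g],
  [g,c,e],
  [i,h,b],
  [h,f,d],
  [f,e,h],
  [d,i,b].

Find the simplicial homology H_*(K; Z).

Take the total order a < b < c < d < e < f < g < h < i on the vertex set. Then K (dimension 2) consists of the simplices:

  0-simplices (9): a, b, c, d, e, f, g, h, i
  1-simplices (27): ab, ac, ad, ae, af, ag, bd, be, bg, bh, bi, cd, ce, cg, ch, ci, df, dh, di, ef, eg, eh, fg, fh, fi, gi, hi
  2-simplices (18): abd, abg, acd, ace, aef, afg, bdi, beg, beh, bhi, cdh, ceg, cgi, chi, dfh, dfi, efh, fgi

so the chain groups are C_0 ≅ Z^9, C_1 ≅ Z^27, C_2 ≅ Z^18.

The boundary map ∂_1: C_1 → C_0 is given by ∂[p,q] = [q] − [p]. For instance
  ∂bi = i − b.
The resulting 9×27 matrix has rank 8, and its Smith normal form has invariant factors (1,1,1,1,1,1,1,1).

Boundary ∂_2: C_2 → C_1 sends each 2-simplex [p,q,r] to [q,r] − [p,r] + [p,q]. For instance
  ∂acd = cd − ad + ac,
  ∂beg = eg − bg + be.
As a 27×18 matrix over Z this has rank 18, with invariant factors (1,1,1,1,1,1,1,1,1,1,1,1,1,1,1,1,1,2).

Now H_k = ker ∂_k / im ∂_{k+1}, so:

  H_0: rank C_0 − rank ∂_1 = 9 − 8 = 1, and the invariant factors of ∂_1 are all 1, so H_0 ≅ Z.
  H_1: rank ker ∂_1 − rank ∂_2 = (27 − 8) − 18 = 1, and ∂_2 has invariant factor 2 > 1, so H_1 ≅ Z ⊕ Z/2Z.
  H_2: rank ker ∂_2 − rank ∂_3 = (18 − 18) − 0 = 0, and there is no ∂_3, so H_2 ≅ 0.

H_0 ≅ Z,  H_1 ≅ Z ⊕ Z/2Z,  H_2 = 0.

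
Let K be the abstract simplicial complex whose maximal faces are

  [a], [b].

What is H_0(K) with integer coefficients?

Fix the vertex order a < b and write every simplex with vertices in increasing order. Then dim K = 0 and the simplices of K are:

  0-simplices (2): a, b

so the chain groups are C_0 ≅ Z^2.

Reading off H_k = ker ∂_k / im ∂_{k+1}:

  H_0: rank C_0 − rank ∂_1 = 2 − 0 = 2, and there is no ∂_1, so H_0 = Z^2.

H_0 ≅ Z^2.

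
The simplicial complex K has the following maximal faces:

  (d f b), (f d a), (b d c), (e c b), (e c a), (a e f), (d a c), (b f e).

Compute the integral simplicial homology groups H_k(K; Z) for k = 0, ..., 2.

H_0 ≅ Z,  H_1 = 0,  H_2 ≅ Z.

Order the vertices as a < b < c < d < e < f. Listing each simplex with vertices in this order, K has dimension 2 with simplices:

  0-simplices (6): a, b, c, d, e, f
  1-simplices (12): ac, ad, ae, af, bc, bd, be, bf, cd, ce, df, ef
  2-simplices (8): acd, ace, adf, aef, bcd, bce, bdf, bef

Hence C_0 ≅ Z^6, C_1 ≅ Z^12, C_2 ≅ Z^8.

Boundary ∂_1: C_1 → C_0 maps an edge to its endpoints' difference, ∂[p,q] = q − p.
The resulting 6×12 matrix has rank 5, and its Smith normal form has invariant factors (1,1,1,1,1).

The boundary map ∂_2: C_2 → C_1 maps a triangle to the signed sum of its edges. For instance
  ∂adf = df − af + ad,
  ∂aef = ef − af + ae.
This gives a 12×8 integer matrix of rank 7; reducing to Smith normal form yields diagonal entries (1,1,1,1,1,1,1).

Reading off H_k = ker ∂_k / im ∂_{k+1}:

  H_0: rank C_0 − rank ∂_1 = 6 − 5 = 1, and the invariant factors of ∂_1 are all 1, so H_0 = Z.
  H_1: rank ker ∂_1 − rank ∂_2 = (12 − 5) − 7 = 0, and the invariant factors of ∂_2 are all 1, so H_1 = 0.
  H_2: rank ker ∂_2 − rank ∂_3 = (8 − 7) − 0 = 1, and there is no ∂_3, so H_2 = Z.

As a check, the Euler characteristic is 6 − 12 + 8 = 2, which agrees with 1 − 0 + 1 = 2.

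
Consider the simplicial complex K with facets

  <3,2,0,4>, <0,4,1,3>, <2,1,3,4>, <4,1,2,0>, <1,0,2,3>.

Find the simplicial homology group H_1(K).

We work with the vertex ordering 0 < 1 < 2 < 3 < 4. The simplices of K, each written with vertices in increasing order, are:

  0-simplices (5): [0], [1], [2], [3], [4]
  1-simplices (10): [0,1], [0,2], [0,3], [0,4], [1,2], [1,3], [1,4], [2,3], [2,4], [3,4]
  2-simplices (10): [0,1,2], [0,1,3], [0,1,4], [0,2,3], [0,2,4], [0,3,4], [1,2,3], [1,2,4], [1,3,4], [2,3,4]
  3-simplices (5): [0,1,2,3], [0,1,2,4], [0,1,3,4], [0,2,3,4], [1,2,3,4]

giving chain groups C_0 ≅ Z^5, C_1 ≅ Z^10, C_2 ≅ Z^10, C_3 ≅ Z^5.

Boundary ∂_1: C_1 → C_0 is given by ∂[p,q] = [q] − [p].
The resulting 5×10 matrix has rank 4, and its Smith normal form has invariant factors (1,1,1,1).

The boundary map ∂_2: C_2 → C_1 maps a triangle to the signed sum of its edges. For instance
  ∂[1,3,4] = [3,4] − [1,4] + [1,3],
  ∂[1,2,4] = [2,4] − [1,4] + [1,2].
This gives a 10×10 integer matrix of rank 6; reducing to Smith normal form yields diagonal entries (1,1,1,1,1,1).

∂_3: C_3 → C_2 sends each 3-simplex σ to the alternating sum Σ_i (−1)^i (σ with its i-th vertex removed). For instance
  ∂[1,2,3,4] = [2,3,4] − [1,3,4] + [1,2,4] − [1,2,3],
  ∂[0,1,2,3] = [1,2,3] − [0,2,3] + [0,1,3] − [0,1,2].
The resulting 10×5 matrix has rank 4, and its Smith normal form has invariant factors (1,1,1,1).

Computing H_k = (kernel of ∂_k) / (image of ∂_{k+1}):

  H_1: rank ker ∂_1 − rank ∂_2 = (10 − 4) − 6 = 0, and the invariant factors of ∂_2 are all 1, so H_1 ≅ 0.

H_1 = 0.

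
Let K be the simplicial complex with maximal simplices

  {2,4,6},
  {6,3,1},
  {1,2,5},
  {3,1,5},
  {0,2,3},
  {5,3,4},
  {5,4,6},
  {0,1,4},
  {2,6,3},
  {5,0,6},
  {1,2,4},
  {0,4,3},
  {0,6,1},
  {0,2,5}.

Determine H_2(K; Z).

H_2 = Z.

Take the total order 0 < 1 < 2 < 3 < 4 < 5 < 6 on the vertex set. Then K (dimension 2) consists of the simplices:

  0-simplices (7): [0], [1], [2], [3], [4], [5], [6]
  1-simplices (21): [0,1], [0,2], [0,3], [0,4], [0,5], [0,6], [1,2], [1,3], [1,4], [1,5], [1,6], [2,3], [2,4], [2,5], [2,6], [3,4], [3,5], [3,6], [4,5], [4,6], [5,6]
  2-simplices (14): [0,1,4], [0,1,6], [0,2,3], [0,2,5], [0,3,4], [0,5,6], [1,2,4], [1,2,5], [1,3,5], [1,3,6], [2,3,6], [2,4,6], [3,4,5], [4,5,6]

so the chain groups are C_0 ≅ Z^7, C_1 ≅ Z^21, C_2 ≅ Z^14.

∂_1: C_1 → C_0 sends each edge [p,q] (with p < q) to q − p.
The resulting 7×21 matrix has rank 6, and its Smith normal form has invariant factors (1,1,1,1,1,1).

∂_2: C_2 → C_1 sends each 2-simplex [p,q,r] to [q,r] − [p,r] + [p,q]. For instance
  ∂[4,5,6] = [5,6] − [4,6] + [4,5],
  ∂[1,2,4] = [2,4] − [1,4] + [1,2].
As a 21×14 matrix over Z this has rank 13, with invariant factors (1,1,1,1,1,1,1,1,1,1,1,1,1).

From H_k ≅ ker(∂_k) / im(∂_{k+1}) we obtain:

  H_2: rank ker ∂_2 − rank ∂_3 = (14 − 13) − 0 = 1, and there is no ∂_3, so H_2 = Z.

(K is a triangulation of the torus T^2.)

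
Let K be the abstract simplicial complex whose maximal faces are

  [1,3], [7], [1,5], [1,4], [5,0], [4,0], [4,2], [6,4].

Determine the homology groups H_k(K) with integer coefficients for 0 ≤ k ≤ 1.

Order the vertices as 0 < 1 < 2 < 3 < 4 < 5 < 6 < 7. Listing each simplex with vertices in this order, K has dimension 1 with simplices:

  0-simplices (8): [0], [1], [2], [3], [4], [5], [6], [7]
  1-simplices (7): [0,4], [0,5], [1,3], [1,4], [1,5], [2,4], [4,6]

Hence C_0 ≅ Z^8, C_1 ≅ Z^7.

The boundary map ∂_1: C_1 → C_0 sends each edge [p,q] (with p < q) to q − p. For instance
  ∂[4,6] = [6] − [4].
The resulting 8×7 matrix has rank 6, and its Smith normal form has invariant factors (1,1,1,1,1,1).

Computing H_k = (kernel of ∂_k) / (image of ∂_{k+1}):

  H_0: rank C_0 − rank ∂_1 = 8 − 6 = 2, and the invariant factors of ∂_1 are all 1, so H_0 = Z^2.
  H_1: rank ker ∂_1 − rank ∂_2 = (7 − 6) − 0 = 1, and there is no ∂_2, so H_1 = Z.

H_0 = Z^2,  H_1 = Z.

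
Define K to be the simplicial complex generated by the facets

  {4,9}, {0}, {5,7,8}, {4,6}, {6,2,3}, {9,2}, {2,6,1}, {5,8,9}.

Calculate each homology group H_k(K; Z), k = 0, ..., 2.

H_0 = Z^2,  H_1 = Z,  H_2 = 0.

Order the vertices as 0 < 1 < 2 < 3 < 4 < 5 < 6 < 7 < 8 < 9. Listing each simplex with vertices in this order, K has dimension 2 with simplices:

  0-simplices (10): [0], [1], [2], [3], [4], [5], [6], [7], [8], [9]
  1-simplices (13): [1,2], [1,6], [2,3], [2,6], [2,9], [3,6], [4,6], [4,9], [5,7], [5,8], [5,9], [7,8], [8,9]
  2-simplices (4): [1,2,6], [2,3,6], [5,7,8], [5,8,9]

so the chain groups are C_0 ≅ Z^10, C_1 ≅ Z^13, C_2 ≅ Z^4.

The boundary map ∂_1: C_1 → C_0 sends each edge [p,q] (with p < q) to q − p. For instance
  ∂[4,9] = [9] − [4].
As a 10×13 matrix over Z this has rank 8, with invariant factors (1,1,1,1,1,1,1,1).

∂_2: C_2 → C_1 maps a triangle to the signed sum of its edges. For instance
  ∂[5,7,8] = [7,8] − [5,8] + [5,7],
  ∂[1,2,6] = [2,6] − [1,6] + [1,2].
This gives a 13×4 integer matrix of rank 4; reducing to Smith normal form yields diagonal entries (1,1,1,1).

From H_k ≅ ker(∂_k) / im(∂_{k+1}) we obtain:

  H_0: rank C_0 − rank ∂_1 = 10 − 8 = 2, and the invariant factors of ∂_1 are all 1, so H_0 = Z^2.
  H_1: rank ker ∂_1 − rank ∂_2 = (13 − 8) − 4 = 1, and the invariant factors of ∂_2 are all 1, so H_1 = Z.
  H_2: rank ker ∂_2 − rank ∂_3 = (4 − 4) − 0 = 0, and there is no ∂_3, so H_2 = 0.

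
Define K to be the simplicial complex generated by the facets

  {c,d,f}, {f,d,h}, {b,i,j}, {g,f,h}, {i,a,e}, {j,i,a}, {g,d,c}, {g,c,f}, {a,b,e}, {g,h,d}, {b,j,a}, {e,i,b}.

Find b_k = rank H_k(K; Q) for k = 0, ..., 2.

b_0 = 2, b_1 = 0, b_2 = 2.

Order the vertices as a < b < c < d < e < f < g < h < i < j. Listing each simplex with vertices in this order, K has dimension 2 with simplices:

  0-simplices (10): a, b, c, d, e, f, g, h, i, j
  1-simplices (18): ab, ae, ai, aj, be, bi, bj, cd, cf, cg, df, dg, dh, ei, fg, fh, gh, ij
  2-simplices (12): abe, abj, aei, aij, bei, bij, cdf, cdg, cfg, dfh, dgh, fgh

giving chain groups C_0 ≅ Z^10, C_1 ≅ Z^18, C_2 ≅ Z^12.

The boundary map ∂_1: C_1 → C_0 maps an edge to its endpoints' difference, ∂[p,q] = q − p. For instance
  ∂gh = h − g.
As a 10×18 matrix over Z this has rank 8, with invariant factors (1,1,1,1,1,1,1,1).

Boundary ∂_2: C_2 → C_1 acts by ∂[p,q,r] = [q,r] − [p,r] + [p,q]. For instance
  ∂aei = ei − ai + ae,
  ∂fgh = gh − fh + fg.
The resulting 18×12 matrix has rank 10, and its Smith normal form has invariant factors (1,1,1,1,1,1,1,1,1,1).

Computing H_k = (kernel of ∂_k) / (image of ∂_{k+1}):

  H_0: rank C_0 − rank ∂_1 = 10 − 8 = 2, and the invariant factors of ∂_1 are all 1, so H_0 = Z^2.
  H_1: rank ker ∂_1 − rank ∂_2 = (18 − 8) − 10 = 0, and the invariant factors of ∂_2 are all 1, so H_1 = 0.
  H_2: rank ker ∂_2 − rank ∂_3 = (12 − 10) − 0 = 2, and there is no ∂_3, so H_2 = Z^2.

As a check, the Euler characteristic is 10 − 18 + 12 = 4, which agrees with 2 − 0 + 2 = 4.

Hence the Betti numbers are b_0 = 2, b_1 = 0, b_2 = 2.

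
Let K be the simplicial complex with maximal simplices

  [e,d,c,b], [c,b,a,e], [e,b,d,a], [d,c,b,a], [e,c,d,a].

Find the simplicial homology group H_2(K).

K has 5 vertices, 10 edges, 10 triangles, 5 3-simplices.
rank ∂_2 = 6, rank ∂_3 = 4 ⇒ b_2 = 10 − 6 − 4 = 0; all invariant factors of ∂_3 are 1 so no torsion. So H_2 = 0.

H_2 ≅ 0.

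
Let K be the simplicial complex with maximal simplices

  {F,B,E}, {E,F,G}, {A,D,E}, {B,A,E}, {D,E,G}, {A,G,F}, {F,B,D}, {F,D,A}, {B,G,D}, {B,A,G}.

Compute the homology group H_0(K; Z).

Fix the vertex order A < B < D < E < F < G and write every simplex with vertices in increasing order. Then dim K = 2 and the simplices of K are:

  0-simplices (6): A, B, D, E, F, G
  1-simplices (15): AB, AD, AE, AF, AG, BD, BE, BF, BG, DE, DF, DG, EF, EG, FG
  2-simplices (10): ABE, ABG, ADE, ADF, AFG, BDF, BDG, BEF, DEG, EFG

Hence C_0 ≅ Z^6, C_1 ≅ Z^15, C_2 ≅ Z^10.

∂_1: C_1 → C_0 sends each edge [p,q] (with p < q) to q − p. For instance
  ∂AB = B − A.
The 6×15 boundary matrix has rank 5 and Smith normal form diag(1,1,1,1,1).

The boundary map ∂_2: C_2 → C_1 acts by ∂[p,q,r] = [q,r] − [p,r] + [p,q]. For instance
  ∂BEF = EF − BF + BE,
  ∂ADE = DE − AE + AD.
The resulting 15×10 matrix has rank 10, and its Smith normal form has invariant factors (1,1,1,1,1,1,1,1,1,2).

From H_k ≅ ker(∂_k) / im(∂_{k+1}) we obtain:

  H_0: rank C_0 − rank ∂_1 = 6 − 5 = 1, and the invariant factors of ∂_1 are all 1, so H_0 = Z.

H_0 ≅ Z.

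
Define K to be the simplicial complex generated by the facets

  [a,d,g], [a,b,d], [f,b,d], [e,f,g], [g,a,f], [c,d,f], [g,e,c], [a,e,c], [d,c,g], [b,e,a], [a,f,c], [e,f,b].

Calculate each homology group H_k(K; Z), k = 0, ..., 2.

K has 7 vertices, 18 edges, 12 triangles.
rank ∂_0 = 0, rank ∂_1 = 6 ⇒ b_0 = 7 − 0 − 6 = 1; all invariant factors of ∂_1 are 1 so no torsion. So H_0 ≅ Z.
rank ∂_1 = 6, rank ∂_2 = 12 ⇒ b_1 = 18 − 6 − 12 = 0; ∂_2 has invariant factor(s) [2] giving torsion. So H_1 ≅ Z/2Z.
rank ∂_2 = 12, rank ∂_3 = 0 ⇒ b_2 = 12 − 12 − 0 = 0. So H_2 ≅ 0.

H_0 ≅ Z,  H_1 ≅ Z/2Z,  H_2 = 0.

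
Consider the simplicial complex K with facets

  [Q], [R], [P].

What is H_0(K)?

We work with the vertex ordering P < Q < R. The simplices of K, each written with vertices in increasing order, are:

  0-simplices (3): P, Q, R

so the chain groups are C_0 ≅ Z^3.

From H_k ≅ ker(∂_k) / im(∂_{k+1}) we obtain:

  H_0: rank C_0 − rank ∂_1 = 3 − 0 = 3, and there is no ∂_1, so H_0 = Z^3.

H_0 ≅ Z^3.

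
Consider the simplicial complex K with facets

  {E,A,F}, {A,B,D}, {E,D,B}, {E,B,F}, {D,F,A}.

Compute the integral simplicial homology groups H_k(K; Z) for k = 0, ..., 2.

H_0 = Z,  H_1 = Z,  H_2 = 0.

Order the vertices as A < B < D < E < F. Listing each simplex with vertices in this order, K has dimension 2 with simplices:

  0-simplices (5): A, B, D, E, F
  1-simplices (10): AB, AD, AE, AF, BD, BE, BF, DE, DF, EF
  2-simplices (5): ABD, ADF, AEF, BDE, BEF

so the chain groups are C_0 ≅ Z^5, C_1 ≅ Z^10, C_2 ≅ Z^5.

The boundary map ∂_1: C_1 → C_0 sends each edge [p,q] (with p < q) to q − p.
The 5×10 boundary matrix has rank 4 and Smith normal form diag(1,1,1,1).

∂_2: C_2 → C_1 maps a triangle to the signed sum of its edges. For instance
  ∂AEF = EF − AF + AE,
  ∂ADF = DF − AF + AD.
The 10×5 boundary matrix has rank 5 and Smith normal form diag(1,1,1,1,1).

From H_k ≅ ker(∂_k) / im(∂_{k+1}) we obtain:

  H_0: rank C_0 − rank ∂_1 = 5 − 4 = 1, and the invariant factors of ∂_1 are all 1, so H_0 = Z.
  H_1: rank ker ∂_1 − rank ∂_2 = (10 − 4) − 5 = 1, and the invariant factors of ∂_2 are all 1, so H_1 = Z.
  H_2: rank ker ∂_2 − rank ∂_3 = (5 − 5) − 0 = 0, and there is no ∂_3, so H_2 = 0.

(K is a triangulation of the Möbius band.)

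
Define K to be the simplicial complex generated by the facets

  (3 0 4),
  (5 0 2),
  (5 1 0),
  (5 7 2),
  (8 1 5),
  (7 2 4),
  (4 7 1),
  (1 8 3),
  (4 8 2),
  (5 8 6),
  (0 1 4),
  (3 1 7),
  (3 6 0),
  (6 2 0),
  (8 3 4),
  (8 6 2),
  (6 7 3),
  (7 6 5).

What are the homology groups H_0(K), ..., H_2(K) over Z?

Order the vertices as 0 < 1 < 2 < 3 < 4 < 5 < 6 < 7 < 8. Listing each simplex with vertices in this order, K has dimension 2 with simplices:

  0-simplices (9): [0], [1], [2], [3], [4], [5], [6], [7], [8]
  1-simplices (27): (27 of them)
  2-simplices (18): [0,1,4], [0,1,5], [0,2,5], [0,2,6], [0,3,4], [0,3,6], [1,3,7], [1,3,8], [1,4,7], [1,5,8], [2,4,7], [2,4,8], [2,5,7], [2,6,8], [3,4,8], [3,6,7], [5,6,7], [5,6,8]

so the chain groups are C_0 ≅ Z^9, C_1 ≅ Z^27, C_2 ≅ Z^18.

∂_1: C_1 → C_0 maps an edge to its endpoints' difference, ∂[p,q] = q − p. For instance
  ∂[5,6] = [6] − [5].
As a 9×27 matrix over Z this has rank 8, with invariant factors (1,1,1,1,1,1,1,1).

Boundary ∂_2: C_2 → C_1 acts by ∂[p,q,r] = [q,r] − [p,r] + [p,q]. For instance
  ∂[3,4,8] = [4,8] − [3,8] + [3,4],
  ∂[0,3,4] = [3,4] − [0,4] + [0,3].
The resulting 27×18 matrix has rank 18, and its Smith normal form has invariant factors (1,1,1,1,1,1,1,1,1,1,1,1,1,1,1,1,1,2).

Computing H_k = (kernel of ∂_k) / (image of ∂_{k+1}):

  H_0: rank C_0 − rank ∂_1 = 9 − 8 = 1, and the invariant factors of ∂_1 are all 1, so H_0 = Z.
  H_1: rank ker ∂_1 − rank ∂_2 = (27 − 8) − 18 = 1, and ∂_2 has invariant factor 2 > 1, so H_1 = Z ⊕ Z/2.
  H_2: rank ker ∂_2 − rank ∂_3 = (18 − 18) − 0 = 0, and there is no ∂_3, so H_2 = 0.

As a check, the Euler characteristic is 9 − 27 + 18 = 0, which agrees with 1 − 1 + 0 = 0.

H_0 ≅ Z,  H_1 ≅ Z ⊕ Z/2,  H_2 = 0.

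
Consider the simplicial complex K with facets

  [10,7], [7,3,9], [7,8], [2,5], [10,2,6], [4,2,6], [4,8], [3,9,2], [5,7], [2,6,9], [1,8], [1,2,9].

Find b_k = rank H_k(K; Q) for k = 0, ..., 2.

b_0 = 1, b_1 = 4, b_2 = 0.

Order the vertices as 1 < 2 < 3 < 4 < 5 < 6 < 7 < 8 < 9 < 10. Listing each simplex with vertices in this order, K has dimension 2 with simplices:

  0-simplices (10): [1], [2], [3], [4], [5], [6], [7], [8], [9], [10]
  1-simplices (19): [1,2], [1,8], [1,9], [2,3], [2,4], [2,5], [2,6], [2,9], [2,10], [3,7], [3,9], [4,6], [4,8], [5,7], [6,9], [6,10], [7,8], [7,9], [7,10]
  2-simplices (6): [1,2,9], [2,3,9], [2,4,6], [2,6,9], [2,6,10], [3,7,9]

Hence C_0 ≅ Z^10, C_1 ≅ Z^19, C_2 ≅ Z^6.

Boundary ∂_1: C_1 → C_0 is given by ∂[p,q] = [q] − [p]. For instance
  ∂[1,8] = [8] − [1].
As a 10×19 matrix over Z this has rank 9, with invariant factors (1,1,1,1,1,1,1,1,1).

Boundary ∂_2: C_2 → C_1 maps a triangle to the signed sum of its edges. For instance
  ∂[2,3,9] = [3,9] − [2,9] + [2,3],
  ∂[1,2,9] = [2,9] − [1,9] + [1,2].
The 19×6 boundary matrix has rank 6 and Smith normal form diag(1,1,1,1,1,1).

From H_k ≅ ker(∂_k) / im(∂_{k+1}) we obtain:

  H_0: rank C_0 − rank ∂_1 = 10 − 9 = 1, and the invariant factors of ∂_1 are all 1, so H_0 ≅ Z.
  H_1: rank ker ∂_1 − rank ∂_2 = (19 − 9) − 6 = 4, and the invariant factors of ∂_2 are all 1, so H_1 ≅ Z^4.
  H_2: rank ker ∂_2 − rank ∂_3 = (6 − 6) − 0 = 0, and there is no ∂_3, so H_2 ≅ 0.

As a check, the Euler characteristic is 10 − 19 + 6 = -3, which agrees with 1 − 4 + 0 = -3.

Hence the Betti numbers are b_0 = 1, b_1 = 4, b_2 = 0.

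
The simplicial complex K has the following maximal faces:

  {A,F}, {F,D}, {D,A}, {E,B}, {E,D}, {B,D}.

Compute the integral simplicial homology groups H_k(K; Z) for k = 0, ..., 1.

H_0 = Z,  H_1 = Z^2.

Order the vertices as A < B < D < E < F. Listing each simplex with vertices in this order, K has dimension 1 with simplices:

  0-simplices (5): A, B, D, E, F
  1-simplices (6): AD, AF, BD, BE, DE, DF

Hence C_0 ≅ Z^5, C_1 ≅ Z^6.

∂_1: C_1 → C_0 maps an edge to its endpoints' difference, ∂[p,q] = q − p.
The 5×6 boundary matrix has rank 4 and Smith normal form diag(1,1,1,1).

Computing H_k = (kernel of ∂_k) / (image of ∂_{k+1}):

  H_0: rank C_0 − rank ∂_1 = 5 − 4 = 1, and the invariant factors of ∂_1 are all 1, so H_0 ≅ Z.
  H_1: rank ker ∂_1 − rank ∂_2 = (6 − 4) − 0 = 2, and there is no ∂_2, so H_1 ≅ Z^2.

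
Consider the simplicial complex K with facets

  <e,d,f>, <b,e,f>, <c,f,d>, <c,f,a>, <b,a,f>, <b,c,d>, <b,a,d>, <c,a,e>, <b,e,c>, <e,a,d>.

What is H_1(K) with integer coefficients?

H_1 = Z/2.

We work with the vertex ordering a < b < c < d < e < f. The simplices of K, each written with vertices in increasing order, are:

  0-simplices (6): a, b, c, d, e, f
  1-simplices (15): ab, ac, ad, ae, af, bc, bd, be, bf, cd, ce, cf, de, df, ef
  2-simplices (10): abd, abf, ace, acf, ade, bcd, bce, bef, cdf, def

Hence C_0 ≅ Z^6, C_1 ≅ Z^15, C_2 ≅ Z^10.

Boundary ∂_1: C_1 → C_0 maps an edge to its endpoints' difference, ∂[p,q] = q − p. For instance
  ∂bc = c − b.
As a 6×15 matrix over Z this has rank 5, with invariant factors (1,1,1,1,1).

∂_2: C_2 → C_1 maps a triangle to the signed sum of its edges. For instance
  ∂bcd = cd − bd + bc,
  ∂cdf = df − cf + cd.
This gives a 15×10 integer matrix of rank 10; reducing to Smith normal form yields diagonal entries (1,1,1,1,1,1,1,1,1,2).

From H_k ≅ ker(∂_k) / im(∂_{k+1}) we obtain:

  H_1: rank ker ∂_1 − rank ∂_2 = (15 − 5) − 10 = 0, and ∂_2 has invariant factor 2 > 1, so H_1 = Z/2.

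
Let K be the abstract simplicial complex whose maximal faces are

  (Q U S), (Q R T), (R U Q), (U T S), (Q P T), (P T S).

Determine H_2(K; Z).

Take the total order P < Q < R < S < T < U on the vertex set. Then K (dimension 2) consists of the simplices:

  0-simplices (6): P, Q, R, S, T, U
  1-simplices (12): PQ, PS, PT, QR, QS, QT, QU, RT, RU, ST, SU, TU
  2-simplices (6): PQT, PST, QRT, QRU, QSU, STU

giving chain groups C_0 ≅ Z^6, C_1 ≅ Z^12, C_2 ≅ Z^6.

The boundary map ∂_1: C_1 → C_0 maps an edge to its endpoints' difference, ∂[p,q] = q − p. For instance
  ∂PT = T − P.
This gives a 6×12 integer matrix of rank 5; reducing to Smith normal form yields diagonal entries (1,1,1,1,1).

The boundary map ∂_2: C_2 → C_1 acts by ∂[p,q,r] = [q,r] − [p,r] + [p,q]. For instance
  ∂PST = ST − PT + PS,
  ∂PQT = QT − PT + PQ.
As a 12×6 matrix over Z this has rank 6, with invariant factors (1,1,1,1,1,1).

Computing H_k = (kernel of ∂_k) / (image of ∂_{k+1}):

  H_2: rank ker ∂_2 − rank ∂_3 = (6 − 6) − 0 = 0, and there is no ∂_3, so H_2 = 0.

H_2 = 0.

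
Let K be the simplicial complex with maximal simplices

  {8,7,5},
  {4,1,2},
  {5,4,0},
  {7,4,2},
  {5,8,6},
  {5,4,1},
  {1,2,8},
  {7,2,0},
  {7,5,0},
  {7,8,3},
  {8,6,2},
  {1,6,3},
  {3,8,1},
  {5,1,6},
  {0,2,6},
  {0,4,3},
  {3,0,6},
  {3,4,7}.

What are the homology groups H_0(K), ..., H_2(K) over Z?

Fix the vertex order 0 < 1 < 2 < 3 < 4 < 5 < 6 < 7 < 8 and write every simplex with vertices in increasing order. Then dim K = 2 and the simplices of K are:

  0-simplices (9): [0], [1], [2], [3], [4], [5], [6], [7], [8]
  1-simplices (27): (27 of them)
  2-simplices (18): [0,2,6], [0,2,7], [0,3,4], [0,3,6], [0,4,5], [0,5,7], [1,2,4], [1,2,8], [1,3,6], [1,3,8], [1,4,5], [1,5,6], [2,4,7], [2,6,8], [3,4,7], [3,7,8], [5,6,8], [5,7,8]

Hence C_0 ≅ Z^9, C_1 ≅ Z^27, C_2 ≅ Z^18.

Boundary ∂_1: C_1 → C_0 maps an edge to its endpoints' difference, ∂[p,q] = q − p. For instance
  ∂[1,2] = [2] − [1].
The 9×27 boundary matrix has rank 8 and Smith normal form diag(1,1,1,1,1,1,1,1).

∂_2: C_2 → C_1 acts by ∂[p,q,r] = [q,r] − [p,r] + [p,q]. For instance
  ∂[1,2,8] = [2,8] − [1,8] + [1,2],
  ∂[5,6,8] = [6,8] − [5,8] + [5,6].
This gives a 27×18 integer matrix of rank 18; reducing to Smith normal form yields diagonal entries (1,1,1,1,1,1,1,1,1,1,1,1,1,1,1,1,1,2).

Now H_k = ker ∂_k / im ∂_{k+1}, so:

  H_0: rank C_0 − rank ∂_1 = 9 − 8 = 1, and the invariant factors of ∂_1 are all 1, so H_0 ≅ Z.
  H_1: rank ker ∂_1 − rank ∂_2 = (27 − 8) − 18 = 1, and ∂_2 has invariant factor 2 > 1, so H_1 ≅ Z ⊕ Z/2Z.
  H_2: rank ker ∂_2 − rank ∂_3 = (18 − 18) − 0 = 0, and there is no ∂_3, so H_2 ≅ 0.

As a check, the Euler characteristic is 9 − 27 + 18 = 0, which agrees with 1 − 1 + 0 = 0.

H_0 ≅ Z,  H_1 ≅ Z ⊕ Z/2Z,  H_2 = 0.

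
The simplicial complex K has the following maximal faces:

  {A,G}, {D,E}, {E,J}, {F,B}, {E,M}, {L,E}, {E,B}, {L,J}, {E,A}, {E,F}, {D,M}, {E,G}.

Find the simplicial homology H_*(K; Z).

H_0 = Z,  H_1 = Z^4.

Order the vertices as A < B < D < E < F < G < J < L < M. Listing each simplex with vertices in this order, K has dimension 1 with simplices:

  0-simplices (9): A, B, D, E, F, G, J, L, M
  1-simplices (12): AE, AG, BE, BF, DE, DM, EF, EG, EJ, EL, EM, JL

giving chain groups C_0 ≅ Z^9, C_1 ≅ Z^12.

The boundary map ∂_1: C_1 → C_0 sends each edge [p,q] (with p < q) to q − p. For instance
  ∂EG = G − E.
This gives a 9×12 integer matrix of rank 8; reducing to Smith normal form yields diagonal entries (1,1,1,1,1,1,1,1).

Reading off H_k = ker ∂_k / im ∂_{k+1}:

  H_0: rank C_0 − rank ∂_1 = 9 − 8 = 1, and the invariant factors of ∂_1 are all 1, so H_0 ≅ Z.
  H_1: rank ker ∂_1 − rank ∂_2 = (12 − 8) − 0 = 4, and there is no ∂_2, so H_1 ≅ Z^4.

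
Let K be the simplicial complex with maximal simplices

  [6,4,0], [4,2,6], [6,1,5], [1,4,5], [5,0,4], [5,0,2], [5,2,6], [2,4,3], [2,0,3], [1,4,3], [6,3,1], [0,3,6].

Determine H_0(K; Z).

Order the vertices as 0 < 1 < 2 < 3 < 4 < 5 < 6. Listing each simplex with vertices in this order, K has dimension 2 with simplices:

  0-simplices (7): [0], [1], [2], [3], [4], [5], [6]
  1-simplices (18): [0,2], [0,3], [0,4], [0,5], [0,6], [1,3], [1,4], [1,5], [1,6], [2,3], [2,4], [2,5], [2,6], [3,4], [3,6], [4,5], [4,6], [5,6]
  2-simplices (12): [0,2,3], [0,2,5], [0,3,6], [0,4,5], [0,4,6], [1,3,4], [1,3,6], [1,4,5], [1,5,6], [2,3,4], [2,4,6], [2,5,6]

giving chain groups C_0 ≅ Z^7, C_1 ≅ Z^18, C_2 ≅ Z^12.

Boundary ∂_1: C_1 → C_0 maps an edge to its endpoints' difference, ∂[p,q] = q − p.
The resulting 7×18 matrix has rank 6, and its Smith normal form has invariant factors (1,1,1,1,1,1).

∂_2: C_2 → C_1 sends each 2-simplex [p,q,r] to [q,r] − [p,r] + [p,q]. For instance
  ∂[2,5,6] = [5,6] − [2,6] + [2,5],
  ∂[1,4,5] = [4,5] − [1,5] + [1,4].
As a 18×12 matrix over Z this has rank 12, with invariant factors (1,1,1,1,1,1,1,1,1,1,1,2).

Now H_k = ker ∂_k / im ∂_{k+1}, so:

  H_0: rank C_0 − rank ∂_1 = 7 − 6 = 1, and the invariant factors of ∂_1 are all 1, so H_0 ≅ Z.

(K is a triangulation of the real projective plane RP^2.)

H_0 ≅ Z.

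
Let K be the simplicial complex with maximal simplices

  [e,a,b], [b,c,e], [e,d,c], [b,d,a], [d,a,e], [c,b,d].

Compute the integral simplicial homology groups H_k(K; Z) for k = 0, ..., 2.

We work with the vertex ordering a < b < c < d < e. The simplices of K, each written with vertices in increasing order, are:

  0-simplices (5): a, b, c, d, e
  1-simplices (9): ab, ad, ae, bc, bd, be, cd, ce, de
  2-simplices (6): abd, abe, ade, bcd, bce, cde

giving chain groups C_0 ≅ Z^5, C_1 ≅ Z^9, C_2 ≅ Z^6.

∂_1: C_1 → C_0 maps an edge to its endpoints' difference, ∂[p,q] = q − p. For instance
  ∂ce = e − c.
This gives a 5×9 integer matrix of rank 4; reducing to Smith normal form yields diagonal entries (1,1,1,1).

Boundary ∂_2: C_2 → C_1 sends each 2-simplex [p,q,r] to [q,r] − [p,r] + [p,q]. For instance
  ∂bcd = cd − bd + bc,
  ∂abe = be − ae + ab.
This gives a 9×6 integer matrix of rank 5; reducing to Smith normal form yields diagonal entries (1,1,1,1,1).

From H_k ≅ ker(∂_k) / im(∂_{k+1}) we obtain:

  H_0: rank C_0 − rank ∂_1 = 5 − 4 = 1, and the invariant factors of ∂_1 are all 1, so H_0 = Z.
  H_1: rank ker ∂_1 − rank ∂_2 = (9 − 4) − 5 = 0, and the invariant factors of ∂_2 are all 1, so H_1 = 0.
  H_2: rank ker ∂_2 − rank ∂_3 = (6 − 5) − 0 = 1, and there is no ∂_3, so H_2 = Z.

As a check, the Euler characteristic is 5 − 9 + 6 = 2, which agrees with 1 − 0 + 1 = 2.
(K is a triangulation of the 2-sphere S^2.)

H_0 = Z,  H_1 = 0,  H_2 = Z.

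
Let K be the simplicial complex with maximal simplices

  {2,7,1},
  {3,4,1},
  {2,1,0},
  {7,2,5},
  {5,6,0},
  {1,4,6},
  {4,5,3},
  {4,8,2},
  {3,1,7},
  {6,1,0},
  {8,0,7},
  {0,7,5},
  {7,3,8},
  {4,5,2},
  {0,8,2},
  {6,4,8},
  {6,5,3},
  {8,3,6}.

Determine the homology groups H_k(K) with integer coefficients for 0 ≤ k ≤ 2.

Fix the vertex order 0 < 1 < 2 < 3 < 4 < 5 < 6 < 7 < 8 and write every simplex with vertices in increasing order. Then dim K = 2 and the simplices of K are:

  0-simplices (9): [0], [1], [2], [3], [4], [5], [6], [7], [8]
  1-simplices (27): (27 of them)
  2-simplices (18): [0,1,2], [0,1,6], [0,2,8], [0,5,6], [0,5,7], [0,7,8], [1,2,7], [1,3,4], [1,3,7], [1,4,6], [2,4,5], [2,4,8], [2,5,7], [3,4,5], [3,5,6], [3,6,8], [3,7,8], [4,6,8]

so the chain groups are C_0 ≅ Z^9, C_1 ≅ Z^27, C_2 ≅ Z^18.

Boundary ∂_1: C_1 → C_0 maps an edge to its endpoints' difference, ∂[p,q] = q − p.
As a 9×27 matrix over Z this has rank 8, with invariant factors (1,1,1,1,1,1,1,1).

Boundary ∂_2: C_2 → C_1 maps a triangle to the signed sum of its edges. For instance
  ∂[0,5,6] = [5,6] − [0,6] + [0,5],
  ∂[1,2,7] = [2,7] − [1,7] + [1,2].
As a 27×18 matrix over Z this has rank 18, with invariant factors (1,1,1,1,1,1,1,1,1,1,1,1,1,1,1,1,1,2).

Now H_k = ker ∂_k / im ∂_{k+1}, so:

  H_0: rank C_0 − rank ∂_1 = 9 − 8 = 1, and the invariant factors of ∂_1 are all 1, so H_0 ≅ Z.
  H_1: rank ker ∂_1 − rank ∂_2 = (27 − 8) − 18 = 1, and ∂_2 has invariant factor 2 > 1, so H_1 ≅ Z ⊕ Z/2Z.
  H_2: rank ker ∂_2 − rank ∂_3 = (18 − 18) − 0 = 0, and there is no ∂_3, so H_2 ≅ 0.

(K is a triangulation of the Klein bottle.)

H_0 = Z,  H_1 = Z ⊕ Z/2Z,  H_2 = 0.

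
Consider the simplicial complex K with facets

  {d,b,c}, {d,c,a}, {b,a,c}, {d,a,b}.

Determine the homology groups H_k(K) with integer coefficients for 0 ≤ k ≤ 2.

K has 4 vertices, 6 edges, 4 triangles.
rank ∂_0 = 0, rank ∂_1 = 3 ⇒ b_0 = 4 − 0 − 3 = 1; all invariant factors of ∂_1 are 1 so no torsion. So H_0 = Z.
rank ∂_1 = 3, rank ∂_2 = 3 ⇒ b_1 = 6 − 3 − 3 = 0; all invariant factors of ∂_2 are 1 so no torsion. So H_1 = 0.
rank ∂_2 = 3, rank ∂_3 = 0 ⇒ b_2 = 4 − 3 − 0 = 1. So H_2 = Z.

H_0 = Z,  H_1 = 0,  H_2 = Z.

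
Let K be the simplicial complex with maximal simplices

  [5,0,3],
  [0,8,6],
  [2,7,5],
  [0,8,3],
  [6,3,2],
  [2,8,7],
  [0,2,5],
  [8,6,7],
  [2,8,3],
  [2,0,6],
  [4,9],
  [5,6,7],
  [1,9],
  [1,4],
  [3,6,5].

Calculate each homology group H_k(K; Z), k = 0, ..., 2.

H_0 = Z^2,  H_1 = Z ⊕ Z_2,  H_2 = 0.

Order the vertices as 0 < 1 < 2 < 3 < 4 < 5 < 6 < 7 < 8 < 9. Listing each simplex with vertices in this order, K has dimension 2 with simplices:

  0-simplices (10): [0], [1], [2], [3], [4], [5], [6], [7], [8], [9]
  1-simplices (21): [0,2], [0,3], [0,5], [0,6], [0,8], [1,4], [1,9], [2,3], [2,5], [2,6], [2,7], [2,8], [3,5], [3,6], [3,8], [4,9], [5,6], [5,7], [6,7], [6,8], [7,8]
  2-simplices (12): [0,2,5], [0,2,6], [0,3,5], [0,3,8], [0,6,8], [2,3,6], [2,3,8], [2,5,7], [2,7,8], [3,5,6], [5,6,7], [6,7,8]

giving chain groups C_0 ≅ Z^10, C_1 ≅ Z^21, C_2 ≅ Z^12.

∂_1: C_1 → C_0 sends each edge [p,q] (with p < q) to q − p. For instance
  ∂[3,6] = [6] − [3].
This gives a 10×21 integer matrix of rank 8; reducing to Smith normal form yields diagonal entries (1,1,1,1,1,1,1,1).

Boundary ∂_2: C_2 → C_1 acts by ∂[p,q,r] = [q,r] − [p,r] + [p,q]. For instance
  ∂[2,7,8] = [7,8] − [2,8] + [2,7],
  ∂[2,3,8] = [3,8] − [2,8] + [2,3].
The 21×12 boundary matrix has rank 12 and Smith normal form diag(1,1,1,1,1,1,1,1,1,1,1,2).

Computing H_k = (kernel of ∂_k) / (image of ∂_{k+1}):

  H_0: rank C_0 − rank ∂_1 = 10 − 8 = 2, and the invariant factors of ∂_1 are all 1, so H_0 ≅ Z^2.
  H_1: rank ker ∂_1 − rank ∂_2 = (21 − 8) − 12 = 1, and ∂_2 has invariant factor 2 > 1, so H_1 ≅ Z ⊕ Z_2.
  H_2: rank ker ∂_2 − rank ∂_3 = (12 − 12) − 0 = 0, and there is no ∂_3, so H_2 ≅ 0.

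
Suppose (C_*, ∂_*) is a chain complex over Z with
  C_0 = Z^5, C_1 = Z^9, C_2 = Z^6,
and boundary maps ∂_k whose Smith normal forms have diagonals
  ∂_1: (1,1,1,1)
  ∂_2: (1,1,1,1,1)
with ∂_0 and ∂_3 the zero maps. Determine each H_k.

H_0: b_0 = 5 − 0 − 4 = 1; torsion from ∂_1 factors > 1: none. So H_0 ≅ Z.
H_1: b_1 = 9 − 4 − 5 = 0; torsion from ∂_2 factors > 1: none. So H_1 ≅ 0.
H_2: b_2 = 6 − 5 − 0 = 1; torsion from ∂_3 factors > 1: none. So H_2 ≅ Z.

H_0 ≅ Z,  H_1 = 0,  H_2 ≅ Z.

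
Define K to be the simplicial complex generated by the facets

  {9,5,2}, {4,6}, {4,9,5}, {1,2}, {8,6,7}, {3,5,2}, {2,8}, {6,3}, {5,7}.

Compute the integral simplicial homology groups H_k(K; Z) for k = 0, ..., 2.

H_0 ≅ Z,  H_1 ≅ Z^3,  H_2 = 0.

Order the vertices as 1 < 2 < 3 < 4 < 5 < 6 < 7 < 8 < 9. Listing each simplex with vertices in this order, K has dimension 2 with simplices:

  0-simplices (9): [1], [2], [3], [4], [5], [6], [7], [8], [9]
  1-simplices (15): [1,2], [2,3], [2,5], [2,8], [2,9], [3,5], [3,6], [4,5], [4,6], [4,9], [5,7], [5,9], [6,7], [6,8], [7,8]
  2-simplices (4): [2,3,5], [2,5,9], [4,5,9], [6,7,8]

Hence C_0 ≅ Z^9, C_1 ≅ Z^15, C_2 ≅ Z^4.

The boundary map ∂_1: C_1 → C_0 maps an edge to its endpoints' difference, ∂[p,q] = q − p.
As a 9×15 matrix over Z this has rank 8, with invariant factors (1,1,1,1,1,1,1,1).

Boundary ∂_2: C_2 → C_1 acts by ∂[p,q,r] = [q,r] − [p,r] + [p,q]. For instance
  ∂[6,7,8] = [7,8] − [6,8] + [6,7],
  ∂[2,5,9] = [5,9] − [2,9] + [2,5].
The resulting 15×4 matrix has rank 4, and its Smith normal form has invariant factors (1,1,1,1).

Reading off H_k = ker ∂_k / im ∂_{k+1}:

  H_0: rank C_0 − rank ∂_1 = 9 − 8 = 1, and the invariant factors of ∂_1 are all 1, so H_0 ≅ Z.
  H_1: rank ker ∂_1 − rank ∂_2 = (15 − 8) − 4 = 3, and the invariant factors of ∂_2 are all 1, so H_1 ≅ Z^3.
  H_2: rank ker ∂_2 − rank ∂_3 = (4 − 4) − 0 = 0, and there is no ∂_3, so H_2 ≅ 0.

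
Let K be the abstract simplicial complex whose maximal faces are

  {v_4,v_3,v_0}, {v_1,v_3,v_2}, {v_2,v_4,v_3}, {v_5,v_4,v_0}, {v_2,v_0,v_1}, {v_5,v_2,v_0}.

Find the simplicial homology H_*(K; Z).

H_0 ≅ Z,  H_1 ≅ Z,  H_2 = 0.

Fix the vertex order v_0 < v_1 < v_2 < v_3 < v_4 < v_5 and write every simplex with vertices in increasing order. Then dim K = 2 and the simplices of K are:

  0-simplices (6): [v_0], [v_1], [v_2], [v_3], [v_4], [v_5]
  1-simplices (12): [v_0,v_1], [v_0,v_2], [v_0,v_3], [v_0,v_4], [v_0,v_5], [v_1,v_2], [v_1,v_3], [v_2,v_3], [v_2,v_4], [v_2,v_5], [v_3,v_4], [v_4,v_5]
  2-simplices (6): [v_0,v_1,v_2], [v_0,v_2,v_5], [v_0,v_3,v_4], [v_0,v_4,v_5], [v_1,v_2,v_3], [v_2,v_3,v_4]

Hence C_0 ≅ Z^6, C_1 ≅ Z^12, C_2 ≅ Z^6.

Boundary ∂_1: C_1 → C_0 sends each edge [p,q] (with p < q) to q − p.
This gives a 6×12 integer matrix of rank 5; reducing to Smith normal form yields diagonal entries (1,1,1,1,1).

∂_2: C_2 → C_1 acts by ∂[p,q,r] = [q,r] − [p,r] + [p,q]. For instance
  ∂[v_0,v_1,v_2] = [v_1,v_2] − [v_0,v_2] + [v_0,v_1],
  ∂[v_1,v_2,v_3] = [v_2,v_3] − [v_1,v_3] + [v_1,v_2].
The resulting 12×6 matrix has rank 6, and its Smith normal form has invariant factors (1,1,1,1,1,1).

From H_k ≅ ker(∂_k) / im(∂_{k+1}) we obtain:

  H_0: rank C_0 − rank ∂_1 = 6 − 5 = 1, and the invariant factors of ∂_1 are all 1, so H_0 = Z.
  H_1: rank ker ∂_1 − rank ∂_2 = (12 − 5) − 6 = 1, and the invariant factors of ∂_2 are all 1, so H_1 = Z.
  H_2: rank ker ∂_2 − rank ∂_3 = (6 − 6) − 0 = 0, and there is no ∂_3, so H_2 = 0.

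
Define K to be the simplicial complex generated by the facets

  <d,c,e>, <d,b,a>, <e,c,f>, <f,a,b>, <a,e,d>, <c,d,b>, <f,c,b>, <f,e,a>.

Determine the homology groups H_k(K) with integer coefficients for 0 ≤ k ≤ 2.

K has 6 vertices, 12 edges, 8 triangles.
rank ∂_0 = 0, rank ∂_1 = 5 ⇒ b_0 = 6 − 0 − 5 = 1; all invariant factors of ∂_1 are 1 so no torsion. So H_0 ≅ Z.
rank ∂_1 = 5, rank ∂_2 = 7 ⇒ b_1 = 12 − 5 − 7 = 0; all invariant factors of ∂_2 are 1 so no torsion. So H_1 ≅ 0.
rank ∂_2 = 7, rank ∂_3 = 0 ⇒ b_2 = 8 − 7 − 0 = 1. So H_2 ≅ Z.

H_0 = Z,  H_1 = 0,  H_2 = Z.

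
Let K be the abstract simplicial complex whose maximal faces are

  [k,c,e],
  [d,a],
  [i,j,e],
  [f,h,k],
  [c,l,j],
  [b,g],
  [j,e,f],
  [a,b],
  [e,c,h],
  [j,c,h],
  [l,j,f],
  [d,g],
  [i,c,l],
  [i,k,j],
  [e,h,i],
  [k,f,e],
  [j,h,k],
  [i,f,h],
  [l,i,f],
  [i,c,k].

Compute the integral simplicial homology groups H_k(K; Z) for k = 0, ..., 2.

Take the total order a < b < c < d < e < f < g < h < i < j < k < l on the vertex set. Then K (dimension 2) consists of the simplices:

  0-simplices (12): a, b, c, d, e, f, g, h, i, j, k, l
  1-simplices (28): ab, ad, bg, ce, ch, ci, cj, ck, cl, dg, ef, eh, ei, ej, ek, fh, fi, fj, fk, fl, hi, hj, hk, ij, ik, il, jk, jl
  2-simplices (16): ceh, cek, chj, cik, cil, cjl, efj, efk, ehi, eij, fhi, fhk, fil, fjl, hjk, ijk

Hence C_0 ≅ Z^12, C_1 ≅ Z^28, C_2 ≅ Z^16.

∂_1: C_1 → C_0 maps an edge to its endpoints' difference, ∂[p,q] = q − p. For instance
  ∂fl = l − f.
The resulting 12×28 matrix has rank 10, and its Smith normal form has invariant factors (1,1,1,1,1,1,1,1,1,1).

∂_2: C_2 → C_1 sends each 2-simplex [p,q,r] to [q,r] − [p,r] + [p,q]. For instance
  ∂chj = hj − cj + ch,
  ∂fhi = hi − fi + fh.
The 28×16 boundary matrix has rank 15 and Smith normal form diag(1,1,1,1,1,1,1,1,1,1,1,1,1,1,1).

Now H_k = ker ∂_k / im ∂_{k+1}, so:

  H_0: rank C_0 − rank ∂_1 = 12 − 10 = 2, and the invariant factors of ∂_1 are all 1, so H_0 = Z^2.
  H_1: rank ker ∂_1 − rank ∂_2 = (28 − 10) − 15 = 3, and the invariant factors of ∂_2 are all 1, so H_1 = Z^3.
  H_2: rank ker ∂_2 − rank ∂_3 = (16 − 15) − 0 = 1, and there is no ∂_3, so H_2 = Z.

As a check, the Euler characteristic is 12 − 28 + 16 = 0, which agrees with 2 − 3 + 1 = 0.

H_0 = Z^2,  H_1 = Z^3,  H_2 = Z.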